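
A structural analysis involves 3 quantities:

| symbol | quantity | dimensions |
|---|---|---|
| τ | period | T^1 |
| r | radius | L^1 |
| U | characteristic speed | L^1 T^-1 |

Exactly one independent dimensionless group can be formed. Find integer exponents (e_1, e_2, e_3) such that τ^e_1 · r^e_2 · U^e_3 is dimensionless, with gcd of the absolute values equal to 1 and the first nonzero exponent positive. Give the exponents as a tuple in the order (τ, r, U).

L: e_1·(0) + e_2·(1) + e_3·(1) = 0
T: e_1·(1) + e_2·(0) + e_3·(-1) = 0
Solving this homogeneous linear system for the smallest-integer solution (first nonzero entry positive) gives (1, -1, 1).

(1, -1, 1)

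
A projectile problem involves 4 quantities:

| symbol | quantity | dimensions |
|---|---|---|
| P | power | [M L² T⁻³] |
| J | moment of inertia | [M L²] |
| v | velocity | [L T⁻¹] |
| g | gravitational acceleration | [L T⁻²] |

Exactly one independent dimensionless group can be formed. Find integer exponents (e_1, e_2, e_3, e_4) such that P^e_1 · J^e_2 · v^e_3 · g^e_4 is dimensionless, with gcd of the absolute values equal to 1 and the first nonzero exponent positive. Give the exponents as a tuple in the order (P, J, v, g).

M: e_1·(1) + e_2·(1) + e_3·(0) + e_4·(0) = 0
L: e_1·(2) + e_2·(2) + e_3·(1) + e_4·(1) = 0
T: e_1·(-3) + e_2·(0) + e_3·(-1) + e_4·(-2) = 0
Solving this homogeneous linear system for the smallest-integer solution (first nonzero entry positive) gives (1, -1, 3, -3).

(1, -1, 3, -3)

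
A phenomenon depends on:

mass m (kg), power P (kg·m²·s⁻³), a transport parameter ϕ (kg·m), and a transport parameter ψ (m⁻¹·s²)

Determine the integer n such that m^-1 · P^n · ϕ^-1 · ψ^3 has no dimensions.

2

Balance the M exponent: (1)·n from P, plus −(1) − (1) + 3·(0) = -2 from the rest, must sum to zero.
n − 2 = 0, so n = 2.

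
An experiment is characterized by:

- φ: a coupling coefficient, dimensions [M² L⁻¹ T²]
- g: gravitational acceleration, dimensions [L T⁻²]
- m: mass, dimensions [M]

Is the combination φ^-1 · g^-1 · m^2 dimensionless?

yes

Sum the exponent of each base dimension across the product:
  M: −[φ]_M − [g]_M + 2·[m]_M = −(2) − (0) + 2·(1) = 0
  L: −[φ]_L − [g]_L + 2·[m]_L = −(-1) − (1) + 2·(0) = 0
  T: −[φ]_T − [g]_T + 2·[m]_T = −(2) − (-2) + 2·(0) = 0
All base exponents vanish — dimensionless.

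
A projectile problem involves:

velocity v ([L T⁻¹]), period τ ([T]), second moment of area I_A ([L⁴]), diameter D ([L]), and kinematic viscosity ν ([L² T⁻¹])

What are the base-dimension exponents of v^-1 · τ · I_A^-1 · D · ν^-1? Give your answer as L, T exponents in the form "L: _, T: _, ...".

L: -6, T: 3

Collect each base-dimension exponent across the product:
  L: −(1) + (0) − (4) + (1) − (2) = -6
  T: −(-1) + (1) − (0) + (0) − (-1) = 3
So the dimensions are [L⁻⁶ T³].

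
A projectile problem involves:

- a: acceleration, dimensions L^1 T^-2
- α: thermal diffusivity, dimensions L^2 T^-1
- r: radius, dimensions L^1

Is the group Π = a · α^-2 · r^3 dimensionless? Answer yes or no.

Sum the exponent of each base dimension across the product:
  M: [a]_M − 2·[α]_M + 3·[r]_M = (0) − 2·(0) + 3·(0) = 0
  L: [a]_L − 2·[α]_L + 3·[r]_L = (1) − 2·(2) + 3·(1) = 0
  T: [a]_T − 2·[α]_T + 3·[r]_T = (-2) − 2·(-1) + 3·(0) = 0
All base exponents vanish — dimensionless.

yes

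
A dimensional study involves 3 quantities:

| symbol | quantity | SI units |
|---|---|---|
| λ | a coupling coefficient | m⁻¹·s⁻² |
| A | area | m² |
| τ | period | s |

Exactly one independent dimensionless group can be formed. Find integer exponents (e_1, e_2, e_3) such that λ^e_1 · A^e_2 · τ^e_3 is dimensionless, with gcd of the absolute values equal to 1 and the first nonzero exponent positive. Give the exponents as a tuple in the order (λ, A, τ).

L: e_1·(-1) + e_2·(2) + e_3·(0) = 0
T: e_1·(-2) + e_2·(0) + e_3·(1) = 0
Solving this homogeneous linear system for the smallest-integer solution (first nonzero entry positive) gives (2, 1, 4).

(2, 1, 4)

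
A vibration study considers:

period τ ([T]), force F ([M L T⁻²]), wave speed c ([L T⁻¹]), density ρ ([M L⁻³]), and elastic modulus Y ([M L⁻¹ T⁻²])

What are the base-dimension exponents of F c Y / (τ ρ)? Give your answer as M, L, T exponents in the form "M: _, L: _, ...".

M: 1, L: 4, T: -6

Collect each base-dimension exponent across the product:
  M: −(0) + (1) + (0) − (1) + (1) = 1
  L: −(0) + (1) + (1) − (-3) + (-1) = 4
  T: −(1) + (-2) + (-1) − (0) + (-2) = -6
So the dimensions are [M L⁴ T⁻⁶].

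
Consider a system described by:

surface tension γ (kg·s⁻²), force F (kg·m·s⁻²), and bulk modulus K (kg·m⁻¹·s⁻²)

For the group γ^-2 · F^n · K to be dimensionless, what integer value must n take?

1

Balance the M exponent: (1)·n from F, plus −2·(1) + (1) = -1 from the rest, must sum to zero.
n − 1 = 0, so n = 1.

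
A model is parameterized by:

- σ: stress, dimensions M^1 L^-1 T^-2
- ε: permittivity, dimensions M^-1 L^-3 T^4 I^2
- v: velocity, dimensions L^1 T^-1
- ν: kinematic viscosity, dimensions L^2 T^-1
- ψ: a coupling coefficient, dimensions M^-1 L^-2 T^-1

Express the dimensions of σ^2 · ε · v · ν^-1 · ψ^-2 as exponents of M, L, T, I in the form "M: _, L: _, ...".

M: 3, L: -2, T: 2, I: 2

Collect each base-dimension exponent across the product:
  M: 2·(1) + (-1) + (0) − (0) − 2·(-1) = 3
  L: 2·(-1) + (-3) + (1) − (2) − 2·(-2) = -2
  T: 2·(-2) + (4) + (-1) − (-1) − 2·(-1) = 2
  I: 2·(0) + (2) + (0) − (0) − 2·(0) = 2
So the dimensions are [M³ L⁻² T² I²].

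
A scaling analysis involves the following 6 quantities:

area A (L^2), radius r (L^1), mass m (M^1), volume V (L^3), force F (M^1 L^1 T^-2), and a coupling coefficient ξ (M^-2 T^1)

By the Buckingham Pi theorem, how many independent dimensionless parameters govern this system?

3

There are 6 variables and 3 base dimensions (M, L, T).
The dimension matrix has rank 3.
Independent dimensionless groups: 6 − 3 = 3.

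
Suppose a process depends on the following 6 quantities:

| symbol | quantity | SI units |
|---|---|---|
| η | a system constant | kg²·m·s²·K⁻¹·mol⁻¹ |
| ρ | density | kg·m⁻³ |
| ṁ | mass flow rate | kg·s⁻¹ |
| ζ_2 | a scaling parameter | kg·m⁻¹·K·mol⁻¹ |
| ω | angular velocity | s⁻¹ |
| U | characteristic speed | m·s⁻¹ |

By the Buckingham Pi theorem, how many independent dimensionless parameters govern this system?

1

There are 6 variables and 5 base dimensions (M, L, T, Θ, N).
The dimension matrix has rank 5.
Independent dimensionless groups: 6 − 5 = 1.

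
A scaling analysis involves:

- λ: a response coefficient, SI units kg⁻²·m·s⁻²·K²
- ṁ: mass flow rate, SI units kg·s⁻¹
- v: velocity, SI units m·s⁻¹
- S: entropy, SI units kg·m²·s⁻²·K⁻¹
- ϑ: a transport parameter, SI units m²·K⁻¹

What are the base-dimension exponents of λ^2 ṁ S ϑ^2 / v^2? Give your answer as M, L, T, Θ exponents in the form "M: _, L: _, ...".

Collect each base-dimension exponent across the product:
  M: 2·(-2) + (1) − 2·(0) + (1) + 2·(0) = -2
  L: 2·(1) + (0) − 2·(1) + (2) + 2·(2) = 6
  T: 2·(-2) + (-1) − 2·(-1) + (-2) + 2·(0) = -5
  Θ: 2·(2) + (0) − 2·(0) + (-1) + 2·(-1) = 1
So the dimensions are [M⁻² L⁶ T⁻⁵ Θ].

M: -2, L: 6, T: -5, Θ: 1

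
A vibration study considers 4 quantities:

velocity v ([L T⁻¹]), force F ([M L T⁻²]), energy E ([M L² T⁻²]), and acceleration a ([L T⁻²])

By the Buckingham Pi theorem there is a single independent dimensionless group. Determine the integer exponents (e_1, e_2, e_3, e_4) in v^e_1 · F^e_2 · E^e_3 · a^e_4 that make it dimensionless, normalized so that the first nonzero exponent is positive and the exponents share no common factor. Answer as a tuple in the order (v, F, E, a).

(2, 1, -1, -1)

M: e_1·(0) + e_2·(1) + e_3·(1) + e_4·(0) = 0
L: e_1·(1) + e_2·(1) + e_3·(2) + e_4·(1) = 0
T: e_1·(-1) + e_2·(-2) + e_3·(-2) + e_4·(-2) = 0
Solving this homogeneous linear system for the smallest-integer solution (first nonzero entry positive) gives (2, 1, -1, -1).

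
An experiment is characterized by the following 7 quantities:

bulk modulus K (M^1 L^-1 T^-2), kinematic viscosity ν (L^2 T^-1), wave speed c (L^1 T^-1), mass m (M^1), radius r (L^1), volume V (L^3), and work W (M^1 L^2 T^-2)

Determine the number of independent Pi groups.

4

There are 7 variables and 3 base dimensions (M, L, T).
The dimension matrix has rank 3.
Independent dimensionless groups: 7 − 3 = 4.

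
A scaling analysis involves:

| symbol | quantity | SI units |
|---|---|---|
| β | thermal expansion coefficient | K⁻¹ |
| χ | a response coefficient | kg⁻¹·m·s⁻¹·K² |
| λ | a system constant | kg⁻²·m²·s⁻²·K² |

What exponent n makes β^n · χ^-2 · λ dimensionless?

-2

Balance the Θ exponent: (-1)·n from β, plus −2·(2) + (2) = -2 from the rest, must sum to zero.
−n − 2 = 0, so n = -2.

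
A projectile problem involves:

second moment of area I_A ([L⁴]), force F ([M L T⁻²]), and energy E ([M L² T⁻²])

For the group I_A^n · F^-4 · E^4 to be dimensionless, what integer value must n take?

Balance the L exponent: (4)·n from I_A, plus −4·(1) + 4·(2) = 4 from the rest, must sum to zero.
4n + 4 = 0, so n = -1.

-1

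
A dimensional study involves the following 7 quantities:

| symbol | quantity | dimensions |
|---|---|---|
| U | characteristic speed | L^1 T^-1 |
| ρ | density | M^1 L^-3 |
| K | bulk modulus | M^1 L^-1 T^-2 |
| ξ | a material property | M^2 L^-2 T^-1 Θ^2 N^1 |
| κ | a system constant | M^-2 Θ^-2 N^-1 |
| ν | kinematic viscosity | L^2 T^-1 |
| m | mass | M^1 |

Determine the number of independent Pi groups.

There are 7 variables and 5 base dimensions (M, L, T, Θ, N).
The dimension matrix has rank 4 (less than 5: the dimension vectors are linearly dependent).
Independent dimensionless groups: 7 − 4 = 3.

3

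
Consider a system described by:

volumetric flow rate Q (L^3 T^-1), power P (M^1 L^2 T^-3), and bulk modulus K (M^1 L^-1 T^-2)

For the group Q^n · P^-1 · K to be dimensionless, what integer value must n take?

1

Balance the L exponent: (3)·n from Q, plus −(2) + (-1) = -3 from the rest, must sum to zero.
3n − 3 = 0, so n = 1.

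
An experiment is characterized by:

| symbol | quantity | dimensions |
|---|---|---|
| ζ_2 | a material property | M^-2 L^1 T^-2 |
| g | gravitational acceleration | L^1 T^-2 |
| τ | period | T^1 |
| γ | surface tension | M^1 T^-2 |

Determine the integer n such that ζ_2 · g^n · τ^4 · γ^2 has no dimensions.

Balance the L exponent: (1)·n from g, plus (1) + 4·(0) + 2·(0) = 1 from the rest, must sum to zero.
n + 1 = 0, so n = -1.

-1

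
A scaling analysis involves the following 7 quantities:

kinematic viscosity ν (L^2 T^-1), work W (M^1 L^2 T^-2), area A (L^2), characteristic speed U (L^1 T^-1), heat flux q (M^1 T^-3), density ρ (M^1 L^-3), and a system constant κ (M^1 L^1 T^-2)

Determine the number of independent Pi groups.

4

There are 7 variables and 3 base dimensions (M, L, T).
The dimension matrix has rank 3.
Independent dimensionless groups: 7 − 3 = 4.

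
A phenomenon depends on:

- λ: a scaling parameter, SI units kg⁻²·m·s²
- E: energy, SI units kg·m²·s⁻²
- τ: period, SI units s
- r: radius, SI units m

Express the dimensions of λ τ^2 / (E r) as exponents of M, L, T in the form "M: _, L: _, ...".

M: -3, L: -2, T: 6

Collect each base-dimension exponent across the product:
  M: (-2) − (1) + 2·(0) − (0) = -3
  L: (1) − (2) + 2·(0) − (1) = -2
  T: (2) − (-2) + 2·(1) − (0) = 6
So the dimensions are [M⁻³ L⁻² T⁶].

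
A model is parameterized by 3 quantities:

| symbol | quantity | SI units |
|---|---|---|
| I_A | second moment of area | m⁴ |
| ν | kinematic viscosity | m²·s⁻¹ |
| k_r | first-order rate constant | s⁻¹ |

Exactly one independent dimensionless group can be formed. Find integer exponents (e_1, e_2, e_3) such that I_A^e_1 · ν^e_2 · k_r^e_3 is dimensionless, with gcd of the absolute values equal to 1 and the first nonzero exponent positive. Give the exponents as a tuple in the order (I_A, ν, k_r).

L: e_1·(4) + e_2·(2) + e_3·(0) = 0
T: e_1·(0) + e_2·(-1) + e_3·(-1) = 0
Solving this homogeneous linear system for the smallest-integer solution (first nonzero entry positive) gives (1, -2, 2).

(1, -2, 2)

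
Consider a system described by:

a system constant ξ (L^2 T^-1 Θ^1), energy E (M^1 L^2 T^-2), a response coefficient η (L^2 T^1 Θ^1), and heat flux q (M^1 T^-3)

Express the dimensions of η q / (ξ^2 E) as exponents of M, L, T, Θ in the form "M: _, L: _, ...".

M: 0, L: -4, T: 2, Θ: -1

Collect each base-dimension exponent across the product:
  M: −2·(0) − (1) + (0) + (1) = 0
  L: −2·(2) − (2) + (2) + (0) = -4
  T: −2·(-1) − (-2) + (1) + (-3) = 2
  Θ: −2·(1) − (0) + (1) + (0) = -1
So the dimensions are [L⁻⁴ T² Θ⁻¹].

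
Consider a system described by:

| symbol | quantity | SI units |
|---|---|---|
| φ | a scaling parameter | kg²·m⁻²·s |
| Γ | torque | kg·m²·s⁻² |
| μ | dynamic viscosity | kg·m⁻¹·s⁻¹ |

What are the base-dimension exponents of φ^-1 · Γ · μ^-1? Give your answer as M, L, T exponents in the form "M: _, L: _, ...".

Collect each base-dimension exponent across the product:
  M: −(2) + (1) − (1) = -2
  L: −(-2) + (2) − (-1) = 5
  T: −(1) + (-2) − (-1) = -2
So the dimensions are [M⁻² L⁵ T⁻²].

M: -2, L: 5, T: -2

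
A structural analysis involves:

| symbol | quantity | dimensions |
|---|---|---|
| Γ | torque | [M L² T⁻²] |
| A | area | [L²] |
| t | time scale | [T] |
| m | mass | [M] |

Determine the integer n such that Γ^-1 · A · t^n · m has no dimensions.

-2

Balance the T exponent: (1)·n from t, plus −(-2) + (0) + (0) = 2 from the rest, must sum to zero.
n + 2 = 0, so n = -2.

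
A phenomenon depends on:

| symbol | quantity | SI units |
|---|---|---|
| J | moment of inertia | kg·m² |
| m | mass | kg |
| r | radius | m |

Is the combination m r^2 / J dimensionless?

yes

Sum the exponent of each base dimension across the product:
  M: −[J]_M + [m]_M + 2·[r]_M = −(1) + (1) + 2·(0) = 0
  L: −[J]_L + [m]_L + 2·[r]_L = −(2) + (0) + 2·(1) = 0
  T: −[J]_T + [m]_T + 2·[r]_T = −(0) + (0) + 2·(0) = 0
  I: −[J]_I + [m]_I + 2·[r]_I = −(0) + (0) + 2·(0) = 0
All base exponents vanish — dimensionless.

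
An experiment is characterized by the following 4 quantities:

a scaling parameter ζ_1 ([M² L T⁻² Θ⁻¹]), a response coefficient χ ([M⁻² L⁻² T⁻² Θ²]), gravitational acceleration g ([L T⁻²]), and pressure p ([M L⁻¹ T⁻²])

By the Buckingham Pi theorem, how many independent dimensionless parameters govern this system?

0

There are 4 variables and 4 base dimensions (M, L, T, Θ).
The dimension matrix has rank 4.
Independent dimensionless groups: 4 − 4 = 0.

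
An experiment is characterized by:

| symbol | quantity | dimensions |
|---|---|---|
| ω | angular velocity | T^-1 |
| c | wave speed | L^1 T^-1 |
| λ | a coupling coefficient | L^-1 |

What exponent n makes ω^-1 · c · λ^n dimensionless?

Balance the L exponent: (-1)·n from λ, plus −(0) + (1) = 1 from the rest, must sum to zero.
−n + 1 = 0, so n = 1.

1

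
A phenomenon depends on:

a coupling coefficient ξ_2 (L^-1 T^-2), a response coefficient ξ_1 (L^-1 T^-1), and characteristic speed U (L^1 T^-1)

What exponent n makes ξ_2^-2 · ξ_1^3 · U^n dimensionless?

Balance the L exponent: (1)·n from U, plus −2·(-1) + 3·(-1) = -1 from the rest, must sum to zero.
n − 1 = 0, so n = 1.

1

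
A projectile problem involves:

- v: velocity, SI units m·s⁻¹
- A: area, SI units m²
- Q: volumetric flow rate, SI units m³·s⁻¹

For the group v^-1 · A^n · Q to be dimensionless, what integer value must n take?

Balance the L exponent: (2)·n from A, plus −(1) + (3) = 2 from the rest, must sum to zero.
2n + 2 = 0, so n = -1.

-1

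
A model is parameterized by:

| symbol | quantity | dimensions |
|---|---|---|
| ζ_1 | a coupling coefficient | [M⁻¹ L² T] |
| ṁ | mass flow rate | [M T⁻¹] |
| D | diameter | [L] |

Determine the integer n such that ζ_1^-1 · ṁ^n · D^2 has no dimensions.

-1

Balance the M exponent: (1)·n from ṁ, plus −(-1) + 2·(0) = 1 from the rest, must sum to zero.
n + 1 = 0, so n = -1.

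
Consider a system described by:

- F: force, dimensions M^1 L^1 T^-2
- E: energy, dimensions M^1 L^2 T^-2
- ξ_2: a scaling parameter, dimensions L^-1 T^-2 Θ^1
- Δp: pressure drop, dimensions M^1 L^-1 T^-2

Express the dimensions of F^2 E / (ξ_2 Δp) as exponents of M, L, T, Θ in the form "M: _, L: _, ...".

Collect each base-dimension exponent across the product:
  M: 2·(1) + (1) − (0) − (1) = 2
  L: 2·(1) + (2) − (-1) − (-1) = 6
  T: 2·(-2) + (-2) − (-2) − (-2) = -2
  Θ: 2·(0) + (0) − (1) − (0) = -1
So the dimensions are [M² L⁶ T⁻² Θ⁻¹].

M: 2, L: 6, T: -2, Θ: -1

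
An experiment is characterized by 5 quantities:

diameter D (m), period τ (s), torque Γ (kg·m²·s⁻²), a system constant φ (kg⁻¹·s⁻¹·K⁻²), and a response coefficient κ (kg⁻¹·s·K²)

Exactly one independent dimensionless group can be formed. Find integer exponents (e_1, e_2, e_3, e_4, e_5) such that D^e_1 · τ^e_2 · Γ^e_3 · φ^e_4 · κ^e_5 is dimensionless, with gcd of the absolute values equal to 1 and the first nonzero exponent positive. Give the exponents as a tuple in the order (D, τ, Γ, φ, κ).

M: e_1·(0) + e_2·(0) + e_3·(1) + e_4·(-1) + e_5·(-1) = 0
L: e_1·(1) + e_2·(0) + e_3·(2) + e_4·(0) + e_5·(0) = 0
T: e_1·(0) + e_2·(1) + e_3·(-2) + e_4·(-1) + e_5·(1) = 0
Θ: e_1·(0) + e_2·(0) + e_3·(0) + e_4·(-2) + e_5·(2) = 0
Solving this homogeneous linear system for the smallest-integer solution (first nonzero entry positive) gives (4, -4, -2, -1, -1).

(4, -4, -2, -1, -1)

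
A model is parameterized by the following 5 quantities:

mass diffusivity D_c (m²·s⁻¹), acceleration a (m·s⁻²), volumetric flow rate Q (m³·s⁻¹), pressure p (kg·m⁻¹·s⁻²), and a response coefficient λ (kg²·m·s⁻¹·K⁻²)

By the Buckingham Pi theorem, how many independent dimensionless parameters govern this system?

1

There are 5 variables and 4 base dimensions (M, L, T, Θ).
The dimension matrix has rank 4.
Independent dimensionless groups: 5 − 4 = 1.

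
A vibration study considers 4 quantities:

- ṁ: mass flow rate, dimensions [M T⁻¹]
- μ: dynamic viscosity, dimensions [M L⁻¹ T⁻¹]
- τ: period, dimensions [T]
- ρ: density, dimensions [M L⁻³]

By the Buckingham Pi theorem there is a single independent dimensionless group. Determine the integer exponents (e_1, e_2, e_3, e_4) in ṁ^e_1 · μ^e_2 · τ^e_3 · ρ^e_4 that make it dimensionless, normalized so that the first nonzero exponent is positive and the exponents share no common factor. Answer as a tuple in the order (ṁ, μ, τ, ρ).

(2, -3, -1, 1)

M: e_1·(1) + e_2·(1) + e_3·(0) + e_4·(1) = 0
L: e_1·(0) + e_2·(-1) + e_3·(0) + e_4·(-3) = 0
T: e_1·(-1) + e_2·(-1) + e_3·(1) + e_4·(0) = 0
Solving this homogeneous linear system for the smallest-integer solution (first nonzero entry positive) gives (2, -3, -1, 1).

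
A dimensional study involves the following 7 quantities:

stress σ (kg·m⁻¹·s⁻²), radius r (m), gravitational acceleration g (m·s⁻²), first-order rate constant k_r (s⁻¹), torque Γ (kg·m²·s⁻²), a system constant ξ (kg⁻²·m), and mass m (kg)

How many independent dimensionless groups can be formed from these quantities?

There are 7 variables and 3 base dimensions (M, L, T).
The dimension matrix has rank 3.
Independent dimensionless groups: 7 − 3 = 4.

4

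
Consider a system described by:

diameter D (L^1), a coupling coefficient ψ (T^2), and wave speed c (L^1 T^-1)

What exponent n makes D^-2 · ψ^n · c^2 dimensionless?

1

Balance the T exponent: (2)·n from ψ, plus −2·(0) + 2·(-1) = -2 from the rest, must sum to zero.
2n − 2 = 0, so n = 1.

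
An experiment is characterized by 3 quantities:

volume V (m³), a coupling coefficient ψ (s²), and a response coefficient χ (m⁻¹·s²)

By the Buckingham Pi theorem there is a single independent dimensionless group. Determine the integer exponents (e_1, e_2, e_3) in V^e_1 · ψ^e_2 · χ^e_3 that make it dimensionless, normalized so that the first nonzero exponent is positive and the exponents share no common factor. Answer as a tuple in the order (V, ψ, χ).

(1, -3, 3)

L: e_1·(3) + e_2·(0) + e_3·(-1) = 0
T: e_1·(0) + e_2·(2) + e_3·(2) = 0
Solving this homogeneous linear system for the smallest-integer solution (first nonzero entry positive) gives (1, -3, 3).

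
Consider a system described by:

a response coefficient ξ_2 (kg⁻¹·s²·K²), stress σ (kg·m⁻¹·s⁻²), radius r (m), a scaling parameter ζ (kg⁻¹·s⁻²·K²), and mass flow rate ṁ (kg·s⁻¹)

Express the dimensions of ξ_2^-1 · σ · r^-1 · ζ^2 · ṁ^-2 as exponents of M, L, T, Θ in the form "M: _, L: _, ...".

Collect each base-dimension exponent across the product:
  M: −(-1) + (1) − (0) + 2·(-1) − 2·(1) = -2
  L: −(0) + (-1) − (1) + 2·(0) − 2·(0) = -2
  T: −(2) + (-2) − (0) + 2·(-2) − 2·(-1) = -6
  Θ: −(2) + (0) − (0) + 2·(2) − 2·(0) = 2
So the dimensions are [M⁻² L⁻² T⁻⁶ Θ²].

M: -2, L: -2, T: -6, Θ: 2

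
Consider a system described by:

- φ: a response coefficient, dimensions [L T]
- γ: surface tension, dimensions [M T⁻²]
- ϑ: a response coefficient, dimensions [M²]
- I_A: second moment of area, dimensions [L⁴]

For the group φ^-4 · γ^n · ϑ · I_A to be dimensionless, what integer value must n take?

Balance the M exponent: (1)·n from γ, plus −4·(0) + (2) + (0) = 2 from the rest, must sum to zero.
n + 2 = 0, so n = -2.

-2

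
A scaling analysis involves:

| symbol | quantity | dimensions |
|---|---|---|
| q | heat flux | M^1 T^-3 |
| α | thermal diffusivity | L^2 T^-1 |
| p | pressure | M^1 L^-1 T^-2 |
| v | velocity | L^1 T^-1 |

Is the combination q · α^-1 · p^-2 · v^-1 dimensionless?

Sum the exponent of each base dimension across the product:
  M: [q]_M − [α]_M − 2·[p]_M − [v]_M = (1) − (0) − 2·(1) − (0) = -1
  L: [q]_L − [α]_L − 2·[p]_L − [v]_L = (0) − (2) − 2·(-1) − (1) = -1
  T: [q]_T − [α]_T − 2·[p]_T − [v]_T = (-3) − (-1) − 2·(-2) − (-1) = 3
Net dimensions [M⁻¹ L⁻¹ T³] ≠ [1] — not dimensionless.

no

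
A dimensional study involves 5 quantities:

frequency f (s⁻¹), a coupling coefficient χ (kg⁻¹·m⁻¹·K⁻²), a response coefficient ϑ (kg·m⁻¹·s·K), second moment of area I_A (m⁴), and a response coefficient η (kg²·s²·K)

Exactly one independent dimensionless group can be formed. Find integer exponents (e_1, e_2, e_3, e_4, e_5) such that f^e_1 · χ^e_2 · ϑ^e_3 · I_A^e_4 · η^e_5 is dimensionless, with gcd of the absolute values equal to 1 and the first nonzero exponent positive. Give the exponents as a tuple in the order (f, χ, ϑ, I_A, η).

M: e_1·(0) + e_2·(-1) + e_3·(1) + e_4·(0) + e_5·(2) = 0
L: e_1·(0) + e_2·(-1) + e_3·(-1) + e_4·(4) + e_5·(0) = 0
T: e_1·(-1) + e_2·(0) + e_3·(1) + e_4·(0) + e_5·(2) = 0
Θ: e_1·(0) + e_2·(-2) + e_3·(1) + e_4·(0) + e_5·(1) = 0
Solving this homogeneous linear system for the smallest-integer solution (first nonzero entry positive) gives (1, 1, 3, 1, -1).

(1, 1, 3, 1, -1)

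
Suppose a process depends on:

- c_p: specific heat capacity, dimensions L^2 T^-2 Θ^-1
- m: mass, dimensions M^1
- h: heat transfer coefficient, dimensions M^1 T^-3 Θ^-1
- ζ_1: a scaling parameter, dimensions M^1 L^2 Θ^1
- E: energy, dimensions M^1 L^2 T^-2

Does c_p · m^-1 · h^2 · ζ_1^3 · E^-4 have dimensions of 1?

yes

Sum the exponent of each base dimension across the product:
  M: [c_p]_M − [m]_M + 2·[h]_M + 3·[ζ_1]_M − 4·[E]_M = (0) − (1) + 2·(1) + 3·(1) − 4·(1) = 0
  L: [c_p]_L − [m]_L + 2·[h]_L + 3·[ζ_1]_L − 4·[E]_L = (2) − (0) + 2·(0) + 3·(2) − 4·(2) = 0
  T: [c_p]_T − [m]_T + 2·[h]_T + 3·[ζ_1]_T − 4·[E]_T = (-2) − (0) + 2·(-3) + 3·(0) − 4·(-2) = 0
  Θ: [c_p]_Θ − [m]_Θ + 2·[h]_Θ + 3·[ζ_1]_Θ − 4·[E]_Θ = (-1) − (0) + 2·(-1) + 3·(1) − 4·(0) = 0
All base exponents vanish — dimensionless.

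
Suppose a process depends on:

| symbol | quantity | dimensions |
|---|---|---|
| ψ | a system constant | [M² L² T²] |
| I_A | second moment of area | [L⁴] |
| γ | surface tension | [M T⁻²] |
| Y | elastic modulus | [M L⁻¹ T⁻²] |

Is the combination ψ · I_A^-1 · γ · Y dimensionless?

Sum the exponent of each base dimension across the product:
  M: [ψ]_M − [I_A]_M + [γ]_M + [Y]_M = (2) − (0) + (1) + (1) = 4
  L: [ψ]_L − [I_A]_L + [γ]_L + [Y]_L = (2) − (4) + (0) + (-1) = -3
  T: [ψ]_T − [I_A]_T + [γ]_T + [Y]_T = (2) − (0) + (-2) + (-2) = -2
Net dimensions [M⁴ L⁻³ T⁻²] ≠ [1] — not dimensionless.

no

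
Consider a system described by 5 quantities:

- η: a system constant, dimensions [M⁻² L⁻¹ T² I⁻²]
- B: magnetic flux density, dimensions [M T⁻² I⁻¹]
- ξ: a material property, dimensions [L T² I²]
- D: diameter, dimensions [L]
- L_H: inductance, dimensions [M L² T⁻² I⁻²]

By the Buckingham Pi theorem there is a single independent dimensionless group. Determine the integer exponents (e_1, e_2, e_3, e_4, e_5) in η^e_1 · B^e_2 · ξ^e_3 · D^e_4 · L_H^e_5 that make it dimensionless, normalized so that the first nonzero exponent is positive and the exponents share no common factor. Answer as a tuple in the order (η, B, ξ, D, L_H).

M: e_1·(-2) + e_2·(1) + e_3·(0) + e_4·(0) + e_5·(1) = 0
L: e_1·(-1) + e_2·(0) + e_3·(1) + e_4·(1) + e_5·(2) = 0
T: e_1·(2) + e_2·(-2) + e_3·(2) + e_4·(0) + e_5·(-2) = 0
I: e_1·(-2) + e_2·(-1) + e_3·(2) + e_4·(0) + e_5·(-2) = 0
Solving this homogeneous linear system for the smallest-integer solution (first nonzero entry positive) gives (1, 4, 1, 4, -2).

(1, 4, 1, 4, -2)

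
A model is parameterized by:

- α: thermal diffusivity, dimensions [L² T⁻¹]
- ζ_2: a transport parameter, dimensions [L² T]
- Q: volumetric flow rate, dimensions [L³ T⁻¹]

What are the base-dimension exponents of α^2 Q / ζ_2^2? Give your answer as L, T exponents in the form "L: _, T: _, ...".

L: 3, T: -5

Collect each base-dimension exponent across the product:
  L: 2·(2) − 2·(2) + (3) = 3
  T: 2·(-1) − 2·(1) + (-1) = -5
So the dimensions are [L³ T⁻⁵].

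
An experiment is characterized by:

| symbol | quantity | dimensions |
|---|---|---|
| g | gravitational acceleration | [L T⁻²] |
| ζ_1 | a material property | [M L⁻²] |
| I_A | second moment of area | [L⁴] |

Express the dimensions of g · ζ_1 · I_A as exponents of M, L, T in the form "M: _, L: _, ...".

Collect each base-dimension exponent across the product:
  M: (0) + (1) + (0) = 1
  L: (1) + (-2) + (4) = 3
  T: (-2) + (0) + (0) = -2
So the dimensions are [M L³ T⁻²].

M: 1, L: 3, T: -2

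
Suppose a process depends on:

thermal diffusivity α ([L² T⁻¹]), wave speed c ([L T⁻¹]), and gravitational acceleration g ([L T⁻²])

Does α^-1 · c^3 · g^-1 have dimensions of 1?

yes

Sum the exponent of each base dimension across the product:
  M: −[α]_M + 3·[c]_M − [g]_M = −(0) + 3·(0) − (0) = 0
  L: −[α]_L + 3·[c]_L − [g]_L = −(2) + 3·(1) − (1) = 0
  T: −[α]_T + 3·[c]_T − [g]_T = −(-1) + 3·(-1) − (-2) = 0
All base exponents vanish — dimensionless.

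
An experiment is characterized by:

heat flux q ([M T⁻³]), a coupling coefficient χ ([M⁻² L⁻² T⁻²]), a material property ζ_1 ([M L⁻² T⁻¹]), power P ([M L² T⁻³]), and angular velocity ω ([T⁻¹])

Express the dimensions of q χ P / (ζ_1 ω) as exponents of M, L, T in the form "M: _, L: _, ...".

M: -1, L: 2, T: -6

Collect each base-dimension exponent across the product:
  M: (1) + (-2) − (1) + (1) − (0) = -1
  L: (0) + (-2) − (-2) + (2) − (0) = 2
  T: (-3) + (-2) − (-1) + (-3) − (-1) = -6
So the dimensions are [M⁻¹ L² T⁻⁶].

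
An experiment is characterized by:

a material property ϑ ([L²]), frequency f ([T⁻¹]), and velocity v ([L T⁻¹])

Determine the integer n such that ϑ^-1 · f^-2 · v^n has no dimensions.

2

Balance the L exponent: (1)·n from v, plus −(2) − 2·(0) = -2 from the rest, must sum to zero.
n − 2 = 0, so n = 2.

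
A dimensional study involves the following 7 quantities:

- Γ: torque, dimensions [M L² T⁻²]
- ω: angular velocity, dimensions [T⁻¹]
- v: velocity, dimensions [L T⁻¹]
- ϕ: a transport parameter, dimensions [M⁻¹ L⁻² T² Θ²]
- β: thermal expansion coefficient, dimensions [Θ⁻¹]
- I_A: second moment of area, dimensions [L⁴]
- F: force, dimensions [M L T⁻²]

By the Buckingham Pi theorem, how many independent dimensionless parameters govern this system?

There are 7 variables and 4 base dimensions (M, L, T, Θ).
The dimension matrix has rank 4.
Independent dimensionless groups: 7 − 4 = 3.

3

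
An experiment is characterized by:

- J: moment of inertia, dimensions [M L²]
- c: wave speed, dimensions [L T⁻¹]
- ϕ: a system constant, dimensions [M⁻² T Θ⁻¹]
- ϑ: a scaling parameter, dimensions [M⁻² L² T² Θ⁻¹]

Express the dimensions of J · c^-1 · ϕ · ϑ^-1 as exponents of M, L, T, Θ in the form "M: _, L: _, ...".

Collect each base-dimension exponent across the product:
  M: (1) − (0) + (-2) − (-2) = 1
  L: (2) − (1) + (0) − (2) = -1
  T: (0) − (-1) + (1) − (2) = 0
  Θ: (0) − (0) + (-1) − (-1) = 0
So the dimensions are [M L⁻¹].

M: 1, L: -1, T: 0, Θ: 0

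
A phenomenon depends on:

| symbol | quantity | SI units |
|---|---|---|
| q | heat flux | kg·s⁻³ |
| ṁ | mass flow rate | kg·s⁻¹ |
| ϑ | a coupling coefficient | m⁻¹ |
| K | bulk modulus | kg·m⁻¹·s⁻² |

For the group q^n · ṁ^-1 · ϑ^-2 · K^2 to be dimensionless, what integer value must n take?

-1

Balance the M exponent: (1)·n from q, plus −(1) − 2·(0) + 2·(1) = 1 from the rest, must sum to zero.
n + 1 = 0, so n = -1.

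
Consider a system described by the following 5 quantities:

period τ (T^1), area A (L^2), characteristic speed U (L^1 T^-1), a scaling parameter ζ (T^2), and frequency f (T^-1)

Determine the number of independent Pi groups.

There are 5 variables and 2 base dimensions (L, T).
The dimension matrix has rank 2.
Independent dimensionless groups: 5 − 2 = 3.

3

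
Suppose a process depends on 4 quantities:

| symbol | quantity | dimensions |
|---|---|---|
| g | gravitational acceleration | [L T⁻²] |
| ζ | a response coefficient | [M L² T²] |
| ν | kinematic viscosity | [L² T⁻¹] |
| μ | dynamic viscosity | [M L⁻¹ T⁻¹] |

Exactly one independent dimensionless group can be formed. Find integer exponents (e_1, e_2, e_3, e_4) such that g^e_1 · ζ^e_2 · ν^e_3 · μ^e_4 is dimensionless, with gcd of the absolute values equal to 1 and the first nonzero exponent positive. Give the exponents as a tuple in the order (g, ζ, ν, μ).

M: e_1·(0) + e_2·(1) + e_3·(0) + e_4·(1) = 0
L: e_1·(1) + e_2·(2) + e_3·(2) + e_4·(-1) = 0
T: e_1·(-2) + e_2·(2) + e_3·(-1) + e_4·(-1) = 0
Solving this homogeneous linear system for the smallest-integer solution (first nonzero entry positive) gives (3, 1, -3, -1).

(3, 1, -3, -1)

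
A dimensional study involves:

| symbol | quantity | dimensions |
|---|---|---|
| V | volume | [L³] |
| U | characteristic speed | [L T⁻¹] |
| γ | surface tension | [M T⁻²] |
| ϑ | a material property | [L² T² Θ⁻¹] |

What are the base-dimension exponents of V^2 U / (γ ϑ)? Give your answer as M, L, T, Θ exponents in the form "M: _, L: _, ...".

M: -1, L: 5, T: -1, Θ: 1

Collect each base-dimension exponent across the product:
  M: 2·(0) + (0) − (1) − (0) = -1
  L: 2·(3) + (1) − (0) − (2) = 5
  T: 2·(0) + (-1) − (-2) − (2) = -1
  Θ: 2·(0) + (0) − (0) − (-1) = 1
So the dimensions are [M⁻¹ L⁵ T⁻¹ Θ].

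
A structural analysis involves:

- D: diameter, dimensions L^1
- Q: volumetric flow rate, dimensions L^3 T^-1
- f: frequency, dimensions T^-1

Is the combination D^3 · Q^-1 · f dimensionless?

Sum the exponent of each base dimension across the product:
  L: 3·[D]_L − [Q]_L + [f]_L = 3·(1) − (3) + (0) = 0
  T: 3·[D]_T − [Q]_T + [f]_T = 3·(0) − (-1) + (-1) = 0
All base exponents vanish — dimensionless.

yes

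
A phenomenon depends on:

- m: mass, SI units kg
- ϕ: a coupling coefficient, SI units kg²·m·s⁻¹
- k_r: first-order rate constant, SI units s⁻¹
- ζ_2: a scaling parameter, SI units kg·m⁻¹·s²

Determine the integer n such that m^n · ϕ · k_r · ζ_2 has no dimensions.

Balance the M exponent: (1)·n from m, plus (2) + (0) + (1) = 3 from the rest, must sum to zero.
n + 3 = 0, so n = -3.

-3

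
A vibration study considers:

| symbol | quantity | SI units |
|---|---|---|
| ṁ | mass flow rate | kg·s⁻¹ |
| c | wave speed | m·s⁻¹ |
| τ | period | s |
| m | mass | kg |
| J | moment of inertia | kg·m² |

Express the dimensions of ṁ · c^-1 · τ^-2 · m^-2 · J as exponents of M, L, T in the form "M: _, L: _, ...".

M: 0, L: 1, T: -2

Collect each base-dimension exponent across the product:
  M: (1) − (0) − 2·(0) − 2·(1) + (1) = 0
  L: (0) − (1) − 2·(0) − 2·(0) + (2) = 1
  T: (-1) − (-1) − 2·(1) − 2·(0) + (0) = -2
So the dimensions are [L T⁻²].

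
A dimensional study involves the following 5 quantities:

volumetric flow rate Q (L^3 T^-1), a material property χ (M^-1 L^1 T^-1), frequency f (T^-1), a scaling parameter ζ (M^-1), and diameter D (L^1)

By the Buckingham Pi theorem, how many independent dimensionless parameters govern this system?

2

There are 5 variables and 3 base dimensions (M, L, T).
The dimension matrix has rank 3.
Independent dimensionless groups: 5 − 3 = 2.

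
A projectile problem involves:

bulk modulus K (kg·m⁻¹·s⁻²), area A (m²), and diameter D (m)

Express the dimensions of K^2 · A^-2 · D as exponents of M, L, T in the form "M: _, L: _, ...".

Collect each base-dimension exponent across the product:
  M: 2·(1) − 2·(0) + (0) = 2
  L: 2·(-1) − 2·(2) + (1) = -5
  T: 2·(-2) − 2·(0) + (0) = -4
So the dimensions are [M² L⁻⁵ T⁻⁴].

M: 2, L: -5, T: -4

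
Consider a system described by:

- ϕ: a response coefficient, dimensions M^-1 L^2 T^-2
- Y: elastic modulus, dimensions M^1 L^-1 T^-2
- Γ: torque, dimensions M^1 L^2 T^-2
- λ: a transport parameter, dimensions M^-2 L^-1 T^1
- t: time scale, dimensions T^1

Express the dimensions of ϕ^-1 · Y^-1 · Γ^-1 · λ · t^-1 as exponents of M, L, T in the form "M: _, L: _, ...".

M: -3, L: -4, T: 6

Collect each base-dimension exponent across the product:
  M: −(-1) − (1) − (1) + (-2) − (0) = -3
  L: −(2) − (-1) − (2) + (-1) − (0) = -4
  T: −(-2) − (-2) − (-2) + (1) − (1) = 6
So the dimensions are [M⁻³ L⁻⁴ T⁶].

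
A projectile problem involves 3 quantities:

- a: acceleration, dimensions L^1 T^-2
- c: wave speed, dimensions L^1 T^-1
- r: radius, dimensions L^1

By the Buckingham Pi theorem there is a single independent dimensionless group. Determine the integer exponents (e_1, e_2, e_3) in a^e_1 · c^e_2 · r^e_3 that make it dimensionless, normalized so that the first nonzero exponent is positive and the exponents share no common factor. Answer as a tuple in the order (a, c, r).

L: e_1·(1) + e_2·(1) + e_3·(1) = 0
T: e_1·(-2) + e_2·(-1) + e_3·(0) = 0
Solving this homogeneous linear system for the smallest-integer solution (first nonzero entry positive) gives (1, -2, 1).

(1, -2, 1)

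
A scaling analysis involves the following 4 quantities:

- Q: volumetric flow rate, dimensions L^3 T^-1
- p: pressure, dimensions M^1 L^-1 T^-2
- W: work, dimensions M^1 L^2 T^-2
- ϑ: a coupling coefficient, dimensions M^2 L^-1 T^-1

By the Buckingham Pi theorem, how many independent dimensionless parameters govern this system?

1

There are 4 variables and 3 base dimensions (M, L, T).
The dimension matrix has rank 3.
Independent dimensionless groups: 4 − 3 = 1.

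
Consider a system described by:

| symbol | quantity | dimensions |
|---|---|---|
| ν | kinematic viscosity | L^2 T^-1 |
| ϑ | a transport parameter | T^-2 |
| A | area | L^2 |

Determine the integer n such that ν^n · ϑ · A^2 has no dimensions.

-2

Balance the L exponent: (2)·n from ν, plus (0) + 2·(2) = 4 from the rest, must sum to zero.
2n + 4 = 0, so n = -2.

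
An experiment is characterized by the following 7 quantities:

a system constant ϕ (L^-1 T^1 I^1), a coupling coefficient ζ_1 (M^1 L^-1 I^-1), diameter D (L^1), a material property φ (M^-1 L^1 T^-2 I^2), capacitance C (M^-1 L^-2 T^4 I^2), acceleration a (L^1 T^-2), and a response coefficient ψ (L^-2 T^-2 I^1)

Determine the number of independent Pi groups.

3

There are 7 variables and 4 base dimensions (M, L, T, I).
The dimension matrix has rank 4.
Independent dimensionless groups: 7 − 4 = 3.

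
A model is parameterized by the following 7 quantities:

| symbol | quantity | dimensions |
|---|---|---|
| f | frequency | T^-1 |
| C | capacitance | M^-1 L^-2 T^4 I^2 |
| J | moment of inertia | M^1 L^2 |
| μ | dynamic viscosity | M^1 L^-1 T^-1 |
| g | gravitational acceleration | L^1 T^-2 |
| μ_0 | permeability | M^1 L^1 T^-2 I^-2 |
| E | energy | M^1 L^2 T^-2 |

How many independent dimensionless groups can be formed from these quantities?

3

There are 7 variables and 4 base dimensions (M, L, T, I).
The dimension matrix has rank 4.
Independent dimensionless groups: 7 − 4 = 3.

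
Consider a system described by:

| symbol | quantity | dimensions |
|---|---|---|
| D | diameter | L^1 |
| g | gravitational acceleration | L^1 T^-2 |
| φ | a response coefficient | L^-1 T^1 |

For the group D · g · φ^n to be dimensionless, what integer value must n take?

Balance the L exponent: (-1)·n from φ, plus (1) + (1) = 2 from the rest, must sum to zero.
−n + 2 = 0, so n = 2.

2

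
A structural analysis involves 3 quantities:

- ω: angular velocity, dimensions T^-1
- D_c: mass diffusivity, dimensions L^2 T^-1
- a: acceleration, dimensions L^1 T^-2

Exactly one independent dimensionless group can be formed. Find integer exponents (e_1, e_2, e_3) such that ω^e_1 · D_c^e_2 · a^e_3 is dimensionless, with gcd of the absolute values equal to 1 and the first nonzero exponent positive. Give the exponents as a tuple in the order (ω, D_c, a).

L: e_1·(0) + e_2·(2) + e_3·(1) = 0
T: e_1·(-1) + e_2·(-1) + e_3·(-2) = 0
Solving this homogeneous linear system for the smallest-integer solution (first nonzero entry positive) gives (3, 1, -2).

(3, 1, -2)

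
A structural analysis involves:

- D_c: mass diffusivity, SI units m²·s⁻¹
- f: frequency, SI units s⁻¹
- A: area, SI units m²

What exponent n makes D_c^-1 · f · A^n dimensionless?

1

Balance the L exponent: (2)·n from A, plus −(2) + (0) = -2 from the rest, must sum to zero.
2n − 2 = 0, so n = 1.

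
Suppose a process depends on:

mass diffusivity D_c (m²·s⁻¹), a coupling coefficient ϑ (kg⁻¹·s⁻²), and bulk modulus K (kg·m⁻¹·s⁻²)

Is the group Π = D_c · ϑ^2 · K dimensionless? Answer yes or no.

Sum the exponent of each base dimension across the product:
  M: [D_c]_M + 2·[ϑ]_M + [K]_M = (0) + 2·(-1) + (1) = -1
  L: [D_c]_L + 2·[ϑ]_L + [K]_L = (2) + 2·(0) + (-1) = 1
  T: [D_c]_T + 2·[ϑ]_T + [K]_T = (-1) + 2·(-2) + (-2) = -7
Net dimensions [M⁻¹ L T⁻⁷] ≠ [1] — not dimensionless.

no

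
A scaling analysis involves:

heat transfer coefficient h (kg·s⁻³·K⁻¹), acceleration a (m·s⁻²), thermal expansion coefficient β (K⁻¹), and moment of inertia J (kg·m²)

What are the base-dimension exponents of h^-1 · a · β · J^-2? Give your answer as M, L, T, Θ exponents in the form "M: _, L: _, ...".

M: -3, L: -3, T: 1, Θ: 0

Collect each base-dimension exponent across the product:
  M: −(1) + (0) + (0) − 2·(1) = -3
  L: −(0) + (1) + (0) − 2·(2) = -3
  T: −(-3) + (-2) + (0) − 2·(0) = 1
  Θ: −(-1) + (0) + (-1) − 2·(0) = 0
So the dimensions are [M⁻³ L⁻³ T].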